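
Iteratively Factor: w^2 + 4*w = (w + 4)*(w)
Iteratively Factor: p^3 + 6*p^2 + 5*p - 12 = (p + 3)*(p^2 + 3*p - 4) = (p + 3)*(p + 4)*(p - 1)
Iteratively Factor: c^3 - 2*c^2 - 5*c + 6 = (c + 2)*(c^2 - 4*c + 3) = (c - 1)*(c + 2)*(c - 3)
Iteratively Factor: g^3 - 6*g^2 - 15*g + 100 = (g - 5)*(g^2 - g - 20) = (g - 5)^2*(g + 4)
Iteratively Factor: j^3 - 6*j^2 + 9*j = (j)*(j^2 - 6*j + 9) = j*(j - 3)*(j - 3)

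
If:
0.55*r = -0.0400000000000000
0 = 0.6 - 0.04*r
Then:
No Solution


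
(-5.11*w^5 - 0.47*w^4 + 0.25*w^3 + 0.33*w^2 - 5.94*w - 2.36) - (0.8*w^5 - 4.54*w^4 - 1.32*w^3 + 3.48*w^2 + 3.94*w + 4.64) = -5.91*w^5 + 4.07*w^4 + 1.57*w^3 - 3.15*w^2 - 9.88*w - 7.0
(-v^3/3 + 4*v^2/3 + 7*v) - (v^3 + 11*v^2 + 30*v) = -4*v^3/3 - 29*v^2/3 - 23*v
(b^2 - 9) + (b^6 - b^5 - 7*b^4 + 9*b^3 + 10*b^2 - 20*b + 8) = b^6 - b^5 - 7*b^4 + 9*b^3 + 11*b^2 - 20*b - 1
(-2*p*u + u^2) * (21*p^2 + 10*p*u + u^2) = -42*p^3*u + p^2*u^2 + 8*p*u^3 + u^4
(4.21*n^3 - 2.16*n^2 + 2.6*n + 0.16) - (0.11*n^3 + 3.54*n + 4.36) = 4.1*n^3 - 2.16*n^2 - 0.94*n - 4.2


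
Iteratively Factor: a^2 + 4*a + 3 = (a + 3)*(a + 1)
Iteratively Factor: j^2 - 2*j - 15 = (j + 3)*(j - 5)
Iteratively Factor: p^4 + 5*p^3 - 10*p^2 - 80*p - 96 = (p + 3)*(p^3 + 2*p^2 - 16*p - 32) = (p + 2)*(p + 3)*(p^2 - 16) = (p - 4)*(p + 2)*(p + 3)*(p + 4)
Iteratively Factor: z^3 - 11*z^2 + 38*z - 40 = (z - 4)*(z^2 - 7*z + 10) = (z - 5)*(z - 4)*(z - 2)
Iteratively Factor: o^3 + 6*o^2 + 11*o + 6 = (o + 1)*(o^2 + 5*o + 6) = (o + 1)*(o + 3)*(o + 2)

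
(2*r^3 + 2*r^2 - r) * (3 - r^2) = -2*r^5 - 2*r^4 + 7*r^3 + 6*r^2 - 3*r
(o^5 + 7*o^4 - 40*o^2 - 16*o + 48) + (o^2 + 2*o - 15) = o^5 + 7*o^4 - 39*o^2 - 14*o + 33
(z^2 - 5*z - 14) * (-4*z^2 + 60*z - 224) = -4*z^4 + 80*z^3 - 468*z^2 + 280*z + 3136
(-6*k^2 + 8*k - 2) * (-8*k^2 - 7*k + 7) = 48*k^4 - 22*k^3 - 82*k^2 + 70*k - 14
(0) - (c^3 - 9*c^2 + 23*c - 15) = -c^3 + 9*c^2 - 23*c + 15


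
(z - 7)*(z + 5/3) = z^2 - 16*z/3 - 35/3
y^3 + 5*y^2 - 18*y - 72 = (y - 4)*(y + 3)*(y + 6)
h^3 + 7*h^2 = h^2*(h + 7)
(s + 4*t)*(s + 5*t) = s^2 + 9*s*t + 20*t^2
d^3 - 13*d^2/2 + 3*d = d*(d - 6)*(d - 1/2)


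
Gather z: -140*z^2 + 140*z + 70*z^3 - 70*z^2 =70*z^3 - 210*z^2 + 140*z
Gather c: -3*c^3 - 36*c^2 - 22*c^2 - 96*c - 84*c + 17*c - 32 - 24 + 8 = -3*c^3 - 58*c^2 - 163*c - 48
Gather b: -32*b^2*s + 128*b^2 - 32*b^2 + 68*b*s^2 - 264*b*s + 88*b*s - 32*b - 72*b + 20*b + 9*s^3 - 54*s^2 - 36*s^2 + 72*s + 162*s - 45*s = b^2*(96 - 32*s) + b*(68*s^2 - 176*s - 84) + 9*s^3 - 90*s^2 + 189*s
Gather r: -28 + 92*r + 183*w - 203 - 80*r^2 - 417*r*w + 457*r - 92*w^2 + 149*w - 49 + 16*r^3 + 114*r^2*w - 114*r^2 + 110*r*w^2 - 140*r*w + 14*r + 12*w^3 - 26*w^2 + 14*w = 16*r^3 + r^2*(114*w - 194) + r*(110*w^2 - 557*w + 563) + 12*w^3 - 118*w^2 + 346*w - 280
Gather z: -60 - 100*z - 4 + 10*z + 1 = -90*z - 63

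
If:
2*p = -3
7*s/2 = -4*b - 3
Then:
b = -7*s/8 - 3/4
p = -3/2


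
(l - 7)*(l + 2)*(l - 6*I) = l^3 - 5*l^2 - 6*I*l^2 - 14*l + 30*I*l + 84*I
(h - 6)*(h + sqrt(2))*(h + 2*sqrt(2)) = h^3 - 6*h^2 + 3*sqrt(2)*h^2 - 18*sqrt(2)*h + 4*h - 24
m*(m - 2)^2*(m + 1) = m^4 - 3*m^3 + 4*m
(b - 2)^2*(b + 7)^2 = b^4 + 10*b^3 - 3*b^2 - 140*b + 196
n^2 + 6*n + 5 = (n + 1)*(n + 5)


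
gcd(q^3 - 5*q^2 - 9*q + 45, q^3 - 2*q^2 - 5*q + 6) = q - 3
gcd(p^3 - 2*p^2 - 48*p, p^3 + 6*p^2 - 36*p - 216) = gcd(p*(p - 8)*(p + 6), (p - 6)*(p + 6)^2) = p + 6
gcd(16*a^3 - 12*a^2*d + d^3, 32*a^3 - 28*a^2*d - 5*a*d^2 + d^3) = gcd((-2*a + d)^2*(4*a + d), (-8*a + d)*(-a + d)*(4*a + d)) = 4*a + d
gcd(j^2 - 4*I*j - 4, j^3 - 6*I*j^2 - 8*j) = j - 2*I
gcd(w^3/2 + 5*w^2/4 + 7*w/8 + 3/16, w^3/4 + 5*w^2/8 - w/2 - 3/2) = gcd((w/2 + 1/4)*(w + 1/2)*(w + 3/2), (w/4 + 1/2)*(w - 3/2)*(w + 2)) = 1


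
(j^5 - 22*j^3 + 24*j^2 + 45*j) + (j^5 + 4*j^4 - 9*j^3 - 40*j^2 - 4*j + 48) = 2*j^5 + 4*j^4 - 31*j^3 - 16*j^2 + 41*j + 48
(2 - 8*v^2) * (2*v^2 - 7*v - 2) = -16*v^4 + 56*v^3 + 20*v^2 - 14*v - 4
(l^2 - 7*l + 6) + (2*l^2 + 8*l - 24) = 3*l^2 + l - 18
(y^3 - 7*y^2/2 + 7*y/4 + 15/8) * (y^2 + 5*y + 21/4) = y^5 + 3*y^4/2 - 21*y^3/2 - 31*y^2/4 + 297*y/16 + 315/32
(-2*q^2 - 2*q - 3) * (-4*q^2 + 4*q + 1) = 8*q^4 + 2*q^2 - 14*q - 3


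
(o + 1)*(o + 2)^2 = o^3 + 5*o^2 + 8*o + 4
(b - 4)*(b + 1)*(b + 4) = b^3 + b^2 - 16*b - 16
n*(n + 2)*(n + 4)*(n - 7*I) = n^4 + 6*n^3 - 7*I*n^3 + 8*n^2 - 42*I*n^2 - 56*I*n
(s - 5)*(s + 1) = s^2 - 4*s - 5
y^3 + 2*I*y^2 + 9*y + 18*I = (y - 3*I)*(y + 2*I)*(y + 3*I)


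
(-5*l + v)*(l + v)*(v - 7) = -5*l^2*v + 35*l^2 - 4*l*v^2 + 28*l*v + v^3 - 7*v^2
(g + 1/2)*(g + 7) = g^2 + 15*g/2 + 7/2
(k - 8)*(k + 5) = k^2 - 3*k - 40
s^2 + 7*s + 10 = (s + 2)*(s + 5)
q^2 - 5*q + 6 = (q - 3)*(q - 2)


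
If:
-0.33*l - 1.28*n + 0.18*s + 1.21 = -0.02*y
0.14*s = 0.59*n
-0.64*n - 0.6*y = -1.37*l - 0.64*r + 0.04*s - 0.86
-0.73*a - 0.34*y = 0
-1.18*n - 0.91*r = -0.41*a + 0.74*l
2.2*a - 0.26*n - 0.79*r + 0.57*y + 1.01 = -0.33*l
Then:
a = -31.11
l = 29.79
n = -13.97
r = -20.13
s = -58.87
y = 66.80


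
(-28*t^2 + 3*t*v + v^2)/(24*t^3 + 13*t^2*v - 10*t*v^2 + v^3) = (-28*t^2 + 3*t*v + v^2)/(24*t^3 + 13*t^2*v - 10*t*v^2 + v^3)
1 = 1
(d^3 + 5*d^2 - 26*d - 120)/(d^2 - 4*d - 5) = (d^2 + 10*d + 24)/(d + 1)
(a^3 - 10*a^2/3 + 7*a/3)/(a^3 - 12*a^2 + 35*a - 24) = a*(3*a - 7)/(3*(a^2 - 11*a + 24))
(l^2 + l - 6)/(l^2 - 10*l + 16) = (l + 3)/(l - 8)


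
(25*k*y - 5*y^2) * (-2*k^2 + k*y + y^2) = -50*k^3*y + 35*k^2*y^2 + 20*k*y^3 - 5*y^4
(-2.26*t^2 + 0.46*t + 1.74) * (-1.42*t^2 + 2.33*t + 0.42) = 3.2092*t^4 - 5.919*t^3 - 2.3482*t^2 + 4.2474*t + 0.7308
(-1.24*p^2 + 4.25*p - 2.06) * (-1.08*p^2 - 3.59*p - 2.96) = 1.3392*p^4 - 0.1384*p^3 - 9.3623*p^2 - 5.1846*p + 6.0976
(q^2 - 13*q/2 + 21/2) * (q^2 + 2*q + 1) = q^4 - 9*q^3/2 - 3*q^2/2 + 29*q/2 + 21/2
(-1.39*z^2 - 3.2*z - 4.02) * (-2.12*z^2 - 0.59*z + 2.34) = 2.9468*z^4 + 7.6041*z^3 + 7.1578*z^2 - 5.1162*z - 9.4068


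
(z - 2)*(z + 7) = z^2 + 5*z - 14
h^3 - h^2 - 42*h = h*(h - 7)*(h + 6)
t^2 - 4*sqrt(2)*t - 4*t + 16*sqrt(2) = (t - 4)*(t - 4*sqrt(2))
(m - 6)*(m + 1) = m^2 - 5*m - 6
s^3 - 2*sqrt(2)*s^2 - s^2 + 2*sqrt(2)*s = s*(s - 1)*(s - 2*sqrt(2))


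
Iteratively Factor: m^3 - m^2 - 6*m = (m + 2)*(m^2 - 3*m) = (m - 3)*(m + 2)*(m)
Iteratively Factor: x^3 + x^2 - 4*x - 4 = (x + 1)*(x^2 - 4) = (x - 2)*(x + 1)*(x + 2)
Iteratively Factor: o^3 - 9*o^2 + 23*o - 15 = (o - 3)*(o^2 - 6*o + 5) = (o - 3)*(o - 1)*(o - 5)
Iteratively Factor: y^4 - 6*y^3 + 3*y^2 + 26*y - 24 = (y - 3)*(y^3 - 3*y^2 - 6*y + 8) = (y - 3)*(y + 2)*(y^2 - 5*y + 4) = (y - 4)*(y - 3)*(y + 2)*(y - 1)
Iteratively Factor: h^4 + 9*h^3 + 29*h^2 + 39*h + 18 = (h + 3)*(h^3 + 6*h^2 + 11*h + 6) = (h + 2)*(h + 3)*(h^2 + 4*h + 3) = (h + 2)*(h + 3)^2*(h + 1)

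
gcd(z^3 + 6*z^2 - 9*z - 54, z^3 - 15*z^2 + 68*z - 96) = z - 3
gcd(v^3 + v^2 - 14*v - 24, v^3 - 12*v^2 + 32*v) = v - 4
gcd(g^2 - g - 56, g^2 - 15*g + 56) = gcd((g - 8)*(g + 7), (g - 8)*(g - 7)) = g - 8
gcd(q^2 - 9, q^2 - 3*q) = q - 3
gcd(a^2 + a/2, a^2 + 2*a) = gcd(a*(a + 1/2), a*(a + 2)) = a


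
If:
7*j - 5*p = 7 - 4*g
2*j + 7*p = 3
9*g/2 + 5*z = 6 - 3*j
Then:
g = 108/121 - 590*z/363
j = 280*z/363 + 80/121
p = 29/121 - 80*z/363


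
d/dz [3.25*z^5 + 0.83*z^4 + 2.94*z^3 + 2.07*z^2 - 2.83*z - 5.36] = 16.25*z^4 + 3.32*z^3 + 8.82*z^2 + 4.14*z - 2.83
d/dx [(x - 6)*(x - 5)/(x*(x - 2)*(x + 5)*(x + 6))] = 2*(-x^5 + 12*x^4 + 39*x^3 - 391*x^2 - 240*x + 900)/(x^2*(x^6 + 18*x^5 + 97*x^4 + 24*x^3 - 1016*x^2 - 960*x + 3600))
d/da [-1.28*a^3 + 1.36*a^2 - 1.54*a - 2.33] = -3.84*a^2 + 2.72*a - 1.54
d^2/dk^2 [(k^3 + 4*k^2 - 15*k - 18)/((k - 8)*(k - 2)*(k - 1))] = 2*(15*k^6 - 123*k^5 + 171*k^4 + 2251*k^3 - 12738*k^2 + 23268*k - 14216)/(k^9 - 33*k^8 + 441*k^7 - 3095*k^6 + 12522*k^5 - 30612*k^4 + 45800*k^3 - 40896*k^2 + 19968*k - 4096)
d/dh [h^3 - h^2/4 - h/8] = 3*h^2 - h/2 - 1/8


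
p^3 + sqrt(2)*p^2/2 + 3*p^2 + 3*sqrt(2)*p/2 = p*(p + 3)*(p + sqrt(2)/2)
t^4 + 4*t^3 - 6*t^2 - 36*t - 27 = (t - 3)*(t + 1)*(t + 3)^2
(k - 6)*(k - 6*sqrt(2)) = k^2 - 6*sqrt(2)*k - 6*k + 36*sqrt(2)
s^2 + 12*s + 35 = (s + 5)*(s + 7)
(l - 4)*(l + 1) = l^2 - 3*l - 4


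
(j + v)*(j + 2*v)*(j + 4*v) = j^3 + 7*j^2*v + 14*j*v^2 + 8*v^3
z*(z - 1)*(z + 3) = z^3 + 2*z^2 - 3*z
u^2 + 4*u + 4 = (u + 2)^2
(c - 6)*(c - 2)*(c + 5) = c^3 - 3*c^2 - 28*c + 60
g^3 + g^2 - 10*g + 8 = (g - 2)*(g - 1)*(g + 4)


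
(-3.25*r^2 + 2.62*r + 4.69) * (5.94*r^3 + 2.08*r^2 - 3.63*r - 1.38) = -19.305*r^5 + 8.8028*r^4 + 45.1057*r^3 + 4.7296*r^2 - 20.6403*r - 6.4722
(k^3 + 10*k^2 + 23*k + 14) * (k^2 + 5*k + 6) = k^5 + 15*k^4 + 79*k^3 + 189*k^2 + 208*k + 84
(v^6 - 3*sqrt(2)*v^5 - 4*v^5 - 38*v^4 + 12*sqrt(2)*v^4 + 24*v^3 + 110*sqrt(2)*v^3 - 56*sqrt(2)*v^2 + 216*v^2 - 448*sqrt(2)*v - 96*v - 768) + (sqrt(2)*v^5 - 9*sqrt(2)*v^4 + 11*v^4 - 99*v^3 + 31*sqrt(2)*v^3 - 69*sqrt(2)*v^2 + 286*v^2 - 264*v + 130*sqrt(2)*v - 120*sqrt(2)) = v^6 - 4*v^5 - 2*sqrt(2)*v^5 - 27*v^4 + 3*sqrt(2)*v^4 - 75*v^3 + 141*sqrt(2)*v^3 - 125*sqrt(2)*v^2 + 502*v^2 - 318*sqrt(2)*v - 360*v - 768 - 120*sqrt(2)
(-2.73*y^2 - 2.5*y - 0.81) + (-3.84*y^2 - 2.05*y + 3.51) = -6.57*y^2 - 4.55*y + 2.7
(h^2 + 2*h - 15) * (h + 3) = h^3 + 5*h^2 - 9*h - 45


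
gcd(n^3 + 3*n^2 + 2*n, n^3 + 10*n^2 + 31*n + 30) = n + 2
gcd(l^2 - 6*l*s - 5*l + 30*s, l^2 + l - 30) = l - 5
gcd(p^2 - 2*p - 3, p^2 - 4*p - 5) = p + 1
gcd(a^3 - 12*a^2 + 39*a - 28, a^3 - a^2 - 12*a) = a - 4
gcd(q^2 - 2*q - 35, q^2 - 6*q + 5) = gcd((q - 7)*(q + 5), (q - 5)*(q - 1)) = 1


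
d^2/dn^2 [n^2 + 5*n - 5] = 2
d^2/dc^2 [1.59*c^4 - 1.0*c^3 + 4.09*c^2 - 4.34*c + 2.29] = 19.08*c^2 - 6.0*c + 8.18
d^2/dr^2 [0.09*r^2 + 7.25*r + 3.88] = 0.180000000000000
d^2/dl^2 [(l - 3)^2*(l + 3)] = 6*l - 6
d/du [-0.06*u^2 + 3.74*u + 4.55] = 3.74 - 0.12*u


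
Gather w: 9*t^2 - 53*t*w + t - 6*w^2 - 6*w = 9*t^2 + t - 6*w^2 + w*(-53*t - 6)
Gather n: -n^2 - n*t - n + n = -n^2 - n*t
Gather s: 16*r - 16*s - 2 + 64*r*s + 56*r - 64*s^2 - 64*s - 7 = 72*r - 64*s^2 + s*(64*r - 80) - 9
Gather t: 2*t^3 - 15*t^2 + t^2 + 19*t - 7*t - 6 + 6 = 2*t^3 - 14*t^2 + 12*t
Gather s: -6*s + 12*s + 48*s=54*s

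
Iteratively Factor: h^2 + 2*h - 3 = (h - 1)*(h + 3)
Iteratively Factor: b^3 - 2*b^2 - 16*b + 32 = (b + 4)*(b^2 - 6*b + 8) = (b - 2)*(b + 4)*(b - 4)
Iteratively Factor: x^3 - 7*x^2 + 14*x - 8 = (x - 4)*(x^2 - 3*x + 2) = (x - 4)*(x - 2)*(x - 1)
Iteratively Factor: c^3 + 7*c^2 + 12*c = (c + 3)*(c^2 + 4*c) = (c + 3)*(c + 4)*(c)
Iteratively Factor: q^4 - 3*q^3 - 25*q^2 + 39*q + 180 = (q + 3)*(q^3 - 6*q^2 - 7*q + 60) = (q + 3)^2*(q^2 - 9*q + 20) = (q - 4)*(q + 3)^2*(q - 5)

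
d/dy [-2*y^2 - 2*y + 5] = -4*y - 2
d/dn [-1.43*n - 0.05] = -1.43000000000000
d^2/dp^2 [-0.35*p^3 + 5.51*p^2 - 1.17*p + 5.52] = 11.02 - 2.1*p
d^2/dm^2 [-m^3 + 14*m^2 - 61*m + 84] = 28 - 6*m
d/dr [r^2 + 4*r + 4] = 2*r + 4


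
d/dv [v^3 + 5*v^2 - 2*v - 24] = 3*v^2 + 10*v - 2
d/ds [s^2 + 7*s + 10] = 2*s + 7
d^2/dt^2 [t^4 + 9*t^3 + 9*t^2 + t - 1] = 12*t^2 + 54*t + 18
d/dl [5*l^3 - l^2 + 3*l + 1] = 15*l^2 - 2*l + 3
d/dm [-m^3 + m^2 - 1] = m*(2 - 3*m)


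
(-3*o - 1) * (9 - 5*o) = 15*o^2 - 22*o - 9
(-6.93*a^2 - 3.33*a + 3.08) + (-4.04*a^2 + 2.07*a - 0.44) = -10.97*a^2 - 1.26*a + 2.64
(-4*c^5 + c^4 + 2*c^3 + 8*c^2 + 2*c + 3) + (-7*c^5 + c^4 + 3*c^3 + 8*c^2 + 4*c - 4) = -11*c^5 + 2*c^4 + 5*c^3 + 16*c^2 + 6*c - 1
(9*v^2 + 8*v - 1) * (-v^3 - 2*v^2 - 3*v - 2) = -9*v^5 - 26*v^4 - 42*v^3 - 40*v^2 - 13*v + 2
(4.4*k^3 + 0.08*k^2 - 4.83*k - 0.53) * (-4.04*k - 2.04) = -17.776*k^4 - 9.2992*k^3 + 19.35*k^2 + 11.9944*k + 1.0812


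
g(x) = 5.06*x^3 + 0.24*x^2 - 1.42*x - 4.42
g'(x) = 15.18*x^2 + 0.48*x - 1.42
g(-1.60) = -22.26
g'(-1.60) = 36.67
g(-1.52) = -19.48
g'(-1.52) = 32.92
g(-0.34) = -4.11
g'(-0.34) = 0.17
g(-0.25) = -4.13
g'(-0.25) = -0.59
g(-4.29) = -393.42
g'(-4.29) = 275.90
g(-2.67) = -95.23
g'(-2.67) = 105.52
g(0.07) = -4.52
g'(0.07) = -1.31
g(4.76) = 539.98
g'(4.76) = 344.81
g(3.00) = 130.10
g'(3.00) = 136.64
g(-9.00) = -3660.94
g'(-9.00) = 1223.84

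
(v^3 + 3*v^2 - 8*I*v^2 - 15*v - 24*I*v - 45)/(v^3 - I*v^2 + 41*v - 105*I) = (v + 3)/(v + 7*I)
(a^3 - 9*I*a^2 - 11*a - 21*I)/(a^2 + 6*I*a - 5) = (a^2 - 10*I*a - 21)/(a + 5*I)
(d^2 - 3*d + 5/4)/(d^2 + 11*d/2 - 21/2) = (4*d^2 - 12*d + 5)/(2*(2*d^2 + 11*d - 21))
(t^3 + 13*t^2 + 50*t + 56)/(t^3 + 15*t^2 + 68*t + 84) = (t + 4)/(t + 6)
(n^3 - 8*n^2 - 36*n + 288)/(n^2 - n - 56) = (n^2 - 36)/(n + 7)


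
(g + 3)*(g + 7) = g^2 + 10*g + 21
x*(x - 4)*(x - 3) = x^3 - 7*x^2 + 12*x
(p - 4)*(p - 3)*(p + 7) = p^3 - 37*p + 84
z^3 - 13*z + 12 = (z - 3)*(z - 1)*(z + 4)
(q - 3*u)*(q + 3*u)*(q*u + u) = q^3*u + q^2*u - 9*q*u^3 - 9*u^3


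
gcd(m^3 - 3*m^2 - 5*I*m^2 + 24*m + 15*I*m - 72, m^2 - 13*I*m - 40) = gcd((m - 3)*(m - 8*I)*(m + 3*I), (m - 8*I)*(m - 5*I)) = m - 8*I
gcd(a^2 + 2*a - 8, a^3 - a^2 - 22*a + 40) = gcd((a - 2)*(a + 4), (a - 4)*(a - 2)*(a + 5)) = a - 2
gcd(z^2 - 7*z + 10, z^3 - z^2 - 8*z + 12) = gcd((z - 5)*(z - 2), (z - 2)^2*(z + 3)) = z - 2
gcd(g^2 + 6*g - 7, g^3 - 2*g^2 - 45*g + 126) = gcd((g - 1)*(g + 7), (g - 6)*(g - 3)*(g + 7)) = g + 7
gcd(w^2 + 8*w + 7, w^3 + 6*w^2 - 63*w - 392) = w + 7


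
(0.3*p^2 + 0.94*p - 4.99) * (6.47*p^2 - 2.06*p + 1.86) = 1.941*p^4 + 5.4638*p^3 - 33.6637*p^2 + 12.0278*p - 9.2814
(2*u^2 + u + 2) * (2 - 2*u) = -4*u^3 + 2*u^2 - 2*u + 4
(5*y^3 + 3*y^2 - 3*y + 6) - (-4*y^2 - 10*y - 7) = 5*y^3 + 7*y^2 + 7*y + 13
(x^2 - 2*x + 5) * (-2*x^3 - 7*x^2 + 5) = -2*x^5 - 3*x^4 + 4*x^3 - 30*x^2 - 10*x + 25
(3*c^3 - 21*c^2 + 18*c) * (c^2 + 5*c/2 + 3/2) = 3*c^5 - 27*c^4/2 - 30*c^3 + 27*c^2/2 + 27*c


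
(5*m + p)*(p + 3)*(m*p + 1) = 5*m^2*p^2 + 15*m^2*p + m*p^3 + 3*m*p^2 + 5*m*p + 15*m + p^2 + 3*p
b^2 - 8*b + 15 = (b - 5)*(b - 3)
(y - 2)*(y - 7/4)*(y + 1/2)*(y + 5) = y^4 + 7*y^3/4 - 117*y^2/8 + 79*y/8 + 35/4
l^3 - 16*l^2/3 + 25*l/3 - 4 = (l - 3)*(l - 4/3)*(l - 1)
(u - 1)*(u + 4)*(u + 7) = u^3 + 10*u^2 + 17*u - 28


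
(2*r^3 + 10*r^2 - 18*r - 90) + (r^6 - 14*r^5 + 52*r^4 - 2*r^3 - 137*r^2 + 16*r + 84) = r^6 - 14*r^5 + 52*r^4 - 127*r^2 - 2*r - 6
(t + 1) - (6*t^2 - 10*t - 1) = -6*t^2 + 11*t + 2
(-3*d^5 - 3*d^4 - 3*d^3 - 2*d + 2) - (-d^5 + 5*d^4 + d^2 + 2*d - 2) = -2*d^5 - 8*d^4 - 3*d^3 - d^2 - 4*d + 4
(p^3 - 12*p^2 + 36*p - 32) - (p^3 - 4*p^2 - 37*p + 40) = -8*p^2 + 73*p - 72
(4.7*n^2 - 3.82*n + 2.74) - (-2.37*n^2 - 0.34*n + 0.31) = 7.07*n^2 - 3.48*n + 2.43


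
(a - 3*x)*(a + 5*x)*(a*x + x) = a^3*x + 2*a^2*x^2 + a^2*x - 15*a*x^3 + 2*a*x^2 - 15*x^3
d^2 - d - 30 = (d - 6)*(d + 5)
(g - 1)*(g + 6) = g^2 + 5*g - 6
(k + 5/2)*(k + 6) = k^2 + 17*k/2 + 15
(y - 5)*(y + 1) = y^2 - 4*y - 5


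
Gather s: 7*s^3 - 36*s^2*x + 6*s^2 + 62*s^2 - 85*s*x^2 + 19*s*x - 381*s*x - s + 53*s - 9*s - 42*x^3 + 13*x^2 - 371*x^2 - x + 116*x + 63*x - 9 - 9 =7*s^3 + s^2*(68 - 36*x) + s*(-85*x^2 - 362*x + 43) - 42*x^3 - 358*x^2 + 178*x - 18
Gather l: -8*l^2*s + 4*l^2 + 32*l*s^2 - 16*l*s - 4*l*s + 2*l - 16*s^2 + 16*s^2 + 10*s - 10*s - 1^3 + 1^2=l^2*(4 - 8*s) + l*(32*s^2 - 20*s + 2)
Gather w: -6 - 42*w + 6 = -42*w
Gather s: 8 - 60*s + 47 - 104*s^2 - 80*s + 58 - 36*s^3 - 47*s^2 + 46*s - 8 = -36*s^3 - 151*s^2 - 94*s + 105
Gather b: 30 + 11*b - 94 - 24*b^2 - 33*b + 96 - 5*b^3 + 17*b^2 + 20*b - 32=-5*b^3 - 7*b^2 - 2*b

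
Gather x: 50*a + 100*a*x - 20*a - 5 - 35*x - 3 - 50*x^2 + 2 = 30*a - 50*x^2 + x*(100*a - 35) - 6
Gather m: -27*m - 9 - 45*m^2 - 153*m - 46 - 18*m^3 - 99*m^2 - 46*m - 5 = -18*m^3 - 144*m^2 - 226*m - 60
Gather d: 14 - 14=0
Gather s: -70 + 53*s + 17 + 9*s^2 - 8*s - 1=9*s^2 + 45*s - 54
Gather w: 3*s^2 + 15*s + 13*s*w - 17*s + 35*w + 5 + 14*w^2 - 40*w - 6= 3*s^2 - 2*s + 14*w^2 + w*(13*s - 5) - 1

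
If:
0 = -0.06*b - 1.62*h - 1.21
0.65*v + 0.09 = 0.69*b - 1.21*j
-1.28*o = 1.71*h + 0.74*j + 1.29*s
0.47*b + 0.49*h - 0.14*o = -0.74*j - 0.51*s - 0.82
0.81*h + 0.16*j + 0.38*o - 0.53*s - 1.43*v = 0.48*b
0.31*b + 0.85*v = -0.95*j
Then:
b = 0.05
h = -0.75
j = -0.09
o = 1.46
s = -0.40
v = 0.08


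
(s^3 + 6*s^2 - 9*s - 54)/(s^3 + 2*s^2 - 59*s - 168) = (s^2 + 3*s - 18)/(s^2 - s - 56)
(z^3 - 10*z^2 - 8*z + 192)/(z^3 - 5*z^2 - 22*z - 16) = (z^2 - 2*z - 24)/(z^2 + 3*z + 2)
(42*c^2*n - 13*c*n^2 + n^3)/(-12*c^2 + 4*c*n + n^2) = n*(42*c^2 - 13*c*n + n^2)/(-12*c^2 + 4*c*n + n^2)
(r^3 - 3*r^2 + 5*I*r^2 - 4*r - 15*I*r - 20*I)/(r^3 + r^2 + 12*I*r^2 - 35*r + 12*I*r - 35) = (r - 4)/(r + 7*I)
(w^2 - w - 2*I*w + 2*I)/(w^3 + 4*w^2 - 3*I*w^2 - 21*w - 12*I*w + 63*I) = (w^2 - w*(1 + 2*I) + 2*I)/(w^3 + w^2*(4 - 3*I) - 3*w*(7 + 4*I) + 63*I)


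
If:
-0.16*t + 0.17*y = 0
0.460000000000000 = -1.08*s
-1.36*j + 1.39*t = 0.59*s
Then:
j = 1.0859375*y + 0.184776688453159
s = -0.43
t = 1.0625*y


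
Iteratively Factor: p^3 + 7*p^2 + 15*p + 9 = (p + 3)*(p^2 + 4*p + 3) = (p + 1)*(p + 3)*(p + 3)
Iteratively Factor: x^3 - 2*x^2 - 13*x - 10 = (x - 5)*(x^2 + 3*x + 2) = (x - 5)*(x + 1)*(x + 2)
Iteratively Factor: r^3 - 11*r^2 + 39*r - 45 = (r - 5)*(r^2 - 6*r + 9) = (r - 5)*(r - 3)*(r - 3)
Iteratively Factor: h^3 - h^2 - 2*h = (h)*(h^2 - h - 2) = h*(h - 2)*(h + 1)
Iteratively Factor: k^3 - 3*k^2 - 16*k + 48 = (k - 4)*(k^2 + k - 12) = (k - 4)*(k + 4)*(k - 3)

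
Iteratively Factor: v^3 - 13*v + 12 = (v - 3)*(v^2 + 3*v - 4) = (v - 3)*(v - 1)*(v + 4)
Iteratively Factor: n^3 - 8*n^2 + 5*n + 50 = (n - 5)*(n^2 - 3*n - 10) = (n - 5)^2*(n + 2)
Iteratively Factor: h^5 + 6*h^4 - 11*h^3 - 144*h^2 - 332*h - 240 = (h + 4)*(h^4 + 2*h^3 - 19*h^2 - 68*h - 60) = (h - 5)*(h + 4)*(h^3 + 7*h^2 + 16*h + 12) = (h - 5)*(h + 2)*(h + 4)*(h^2 + 5*h + 6) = (h - 5)*(h + 2)^2*(h + 4)*(h + 3)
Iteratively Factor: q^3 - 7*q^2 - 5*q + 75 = (q - 5)*(q^2 - 2*q - 15) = (q - 5)^2*(q + 3)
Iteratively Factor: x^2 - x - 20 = (x + 4)*(x - 5)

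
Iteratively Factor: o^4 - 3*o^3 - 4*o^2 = (o - 4)*(o^3 + o^2) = o*(o - 4)*(o^2 + o) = o^2*(o - 4)*(o + 1)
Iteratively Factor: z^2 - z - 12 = (z + 3)*(z - 4)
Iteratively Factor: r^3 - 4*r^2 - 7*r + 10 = (r - 1)*(r^2 - 3*r - 10) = (r - 5)*(r - 1)*(r + 2)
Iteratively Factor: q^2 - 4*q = (q)*(q - 4)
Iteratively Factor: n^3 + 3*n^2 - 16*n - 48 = (n + 3)*(n^2 - 16) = (n + 3)*(n + 4)*(n - 4)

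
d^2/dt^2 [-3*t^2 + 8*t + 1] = -6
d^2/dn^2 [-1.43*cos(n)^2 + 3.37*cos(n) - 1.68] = -3.37*cos(n) + 2.86*cos(2*n)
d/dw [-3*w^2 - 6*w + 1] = -6*w - 6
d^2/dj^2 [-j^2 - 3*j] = -2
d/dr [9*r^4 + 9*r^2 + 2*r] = 36*r^3 + 18*r + 2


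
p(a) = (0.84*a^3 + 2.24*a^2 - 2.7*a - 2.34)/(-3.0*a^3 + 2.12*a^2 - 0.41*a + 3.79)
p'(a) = (2.52*a^2 + 4.48*a - 2.7)/(-3.0*a^3 + 2.12*a^2 - 0.41*a + 3.79) + (9.0*a^2 - 4.24*a + 0.41)*(0.84*a^3 + 2.24*a^2 - 2.7*a - 2.34)/(-3.0*a^3 + 2.12*a^2 - 0.41*a + 3.79)^2 = (-8.88178419700125e-16*a^5 + 8.50080000000001*a^4 - 16.8888*a^3 - 6.7036*a^2 + 26.9008*a - 11.1924)/(9.0*a^6 - 12.72*a^5 + 6.9544*a^4 - 24.4784*a^3 + 16.2377*a^2 - 3.1078*a + 14.3641)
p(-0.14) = -0.49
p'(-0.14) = -0.99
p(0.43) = -0.80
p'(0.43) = -0.14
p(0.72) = -0.81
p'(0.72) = 0.06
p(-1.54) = 0.20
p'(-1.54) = 0.10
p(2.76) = -0.56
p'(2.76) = 0.08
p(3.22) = -0.53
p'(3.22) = 0.06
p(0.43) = -0.80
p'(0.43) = -0.14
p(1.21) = -0.77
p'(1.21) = -0.13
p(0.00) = -0.62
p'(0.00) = -0.78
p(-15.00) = -0.22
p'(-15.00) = 0.00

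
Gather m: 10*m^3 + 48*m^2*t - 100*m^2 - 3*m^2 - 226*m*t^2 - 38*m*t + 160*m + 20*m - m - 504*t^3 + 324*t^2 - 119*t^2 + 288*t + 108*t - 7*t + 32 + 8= 10*m^3 + m^2*(48*t - 103) + m*(-226*t^2 - 38*t + 179) - 504*t^3 + 205*t^2 + 389*t + 40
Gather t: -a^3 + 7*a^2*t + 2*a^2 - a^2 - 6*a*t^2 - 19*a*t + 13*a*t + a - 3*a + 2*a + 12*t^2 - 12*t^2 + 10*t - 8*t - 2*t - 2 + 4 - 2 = -a^3 + a^2 - 6*a*t^2 + t*(7*a^2 - 6*a)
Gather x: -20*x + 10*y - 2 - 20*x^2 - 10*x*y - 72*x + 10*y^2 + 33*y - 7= -20*x^2 + x*(-10*y - 92) + 10*y^2 + 43*y - 9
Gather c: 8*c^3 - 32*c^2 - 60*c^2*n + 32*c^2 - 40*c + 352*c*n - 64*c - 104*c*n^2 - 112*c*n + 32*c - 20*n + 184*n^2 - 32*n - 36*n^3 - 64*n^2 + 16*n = 8*c^3 - 60*c^2*n + c*(-104*n^2 + 240*n - 72) - 36*n^3 + 120*n^2 - 36*n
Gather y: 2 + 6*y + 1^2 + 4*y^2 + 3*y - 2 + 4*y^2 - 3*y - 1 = 8*y^2 + 6*y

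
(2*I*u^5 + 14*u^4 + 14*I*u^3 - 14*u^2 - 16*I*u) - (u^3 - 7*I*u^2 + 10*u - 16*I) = 2*I*u^5 + 14*u^4 - u^3 + 14*I*u^3 - 14*u^2 + 7*I*u^2 - 10*u - 16*I*u + 16*I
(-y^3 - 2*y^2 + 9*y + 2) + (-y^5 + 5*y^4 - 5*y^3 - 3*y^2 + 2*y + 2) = -y^5 + 5*y^4 - 6*y^3 - 5*y^2 + 11*y + 4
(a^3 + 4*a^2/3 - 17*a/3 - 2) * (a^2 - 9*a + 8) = a^5 - 23*a^4/3 - 29*a^3/3 + 179*a^2/3 - 82*a/3 - 16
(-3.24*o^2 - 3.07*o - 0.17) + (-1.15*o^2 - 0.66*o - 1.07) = -4.39*o^2 - 3.73*o - 1.24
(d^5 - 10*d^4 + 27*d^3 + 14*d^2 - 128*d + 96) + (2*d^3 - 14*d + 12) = d^5 - 10*d^4 + 29*d^3 + 14*d^2 - 142*d + 108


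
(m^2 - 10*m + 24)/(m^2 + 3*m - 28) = (m - 6)/(m + 7)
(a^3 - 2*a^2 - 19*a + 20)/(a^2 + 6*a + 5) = (a^3 - 2*a^2 - 19*a + 20)/(a^2 + 6*a + 5)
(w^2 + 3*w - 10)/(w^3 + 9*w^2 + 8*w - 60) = 1/(w + 6)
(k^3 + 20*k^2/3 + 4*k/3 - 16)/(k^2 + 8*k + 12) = k - 4/3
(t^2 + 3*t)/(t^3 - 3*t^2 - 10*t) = (t + 3)/(t^2 - 3*t - 10)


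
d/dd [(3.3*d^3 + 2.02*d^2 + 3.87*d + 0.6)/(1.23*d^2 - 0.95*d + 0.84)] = (4.059*d^4 - 6.27*d^3 + 1.6369*d^2 + 1.9176*d + 3.8208)/(1.5129*d^4 - 2.337*d^3 + 2.9689*d^2 - 1.596*d + 0.7056)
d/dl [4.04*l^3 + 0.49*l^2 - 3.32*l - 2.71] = 12.12*l^2 + 0.98*l - 3.32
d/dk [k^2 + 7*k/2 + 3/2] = 2*k + 7/2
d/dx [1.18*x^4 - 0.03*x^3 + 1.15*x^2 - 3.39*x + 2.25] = 4.72*x^3 - 0.09*x^2 + 2.3*x - 3.39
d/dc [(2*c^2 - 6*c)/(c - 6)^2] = 18*(2 - c)/(c^3 - 18*c^2 + 108*c - 216)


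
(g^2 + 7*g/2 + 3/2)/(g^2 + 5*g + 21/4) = 2*(2*g^2 + 7*g + 3)/(4*g^2 + 20*g + 21)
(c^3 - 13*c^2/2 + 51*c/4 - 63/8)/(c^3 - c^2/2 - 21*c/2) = (c^2 - 3*c + 9/4)/(c*(c + 3))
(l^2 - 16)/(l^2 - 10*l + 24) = (l + 4)/(l - 6)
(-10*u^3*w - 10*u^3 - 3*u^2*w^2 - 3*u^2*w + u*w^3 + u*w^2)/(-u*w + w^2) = u*(10*u^2*w + 10*u^2 + 3*u*w^2 + 3*u*w - w^3 - w^2)/(w*(u - w))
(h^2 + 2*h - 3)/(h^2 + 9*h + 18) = (h - 1)/(h + 6)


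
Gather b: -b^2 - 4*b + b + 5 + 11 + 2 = -b^2 - 3*b + 18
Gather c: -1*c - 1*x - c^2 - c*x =-c^2 + c*(-x - 1) - x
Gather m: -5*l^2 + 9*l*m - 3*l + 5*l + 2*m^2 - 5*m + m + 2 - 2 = -5*l^2 + 2*l + 2*m^2 + m*(9*l - 4)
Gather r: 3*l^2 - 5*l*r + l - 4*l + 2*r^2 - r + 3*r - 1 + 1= 3*l^2 - 3*l + 2*r^2 + r*(2 - 5*l)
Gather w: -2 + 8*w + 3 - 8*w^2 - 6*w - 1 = -8*w^2 + 2*w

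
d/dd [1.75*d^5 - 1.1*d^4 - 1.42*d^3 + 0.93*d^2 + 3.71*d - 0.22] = 8.75*d^4 - 4.4*d^3 - 4.26*d^2 + 1.86*d + 3.71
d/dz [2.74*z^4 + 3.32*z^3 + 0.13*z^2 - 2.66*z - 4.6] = 10.96*z^3 + 9.96*z^2 + 0.26*z - 2.66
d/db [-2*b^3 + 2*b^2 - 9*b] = -6*b^2 + 4*b - 9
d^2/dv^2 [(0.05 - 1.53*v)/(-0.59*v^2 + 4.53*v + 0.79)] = ((13.9208 - 5.4162*v)*(-0.59*v^2 + 4.53*v + 0.79) - (1.18*v - 4.53)*(1.53*v - 0.05)*(2.36*v - 9.06))/(-0.59*v^2 + 4.53*v + 0.79)^3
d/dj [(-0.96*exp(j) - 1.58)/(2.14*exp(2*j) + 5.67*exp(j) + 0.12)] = (2.0544*exp(2*j) + 6.7624*exp(j) + 8.8434)*exp(j)/(4.5796*exp(4*j) + 24.2676*exp(3*j) + 32.6625*exp(2*j) + 1.3608*exp(j) + 0.0144)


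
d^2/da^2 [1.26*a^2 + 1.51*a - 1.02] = 2.52000000000000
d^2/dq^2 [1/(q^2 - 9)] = 6*(q^2 + 3)/(q^2 - 9)^3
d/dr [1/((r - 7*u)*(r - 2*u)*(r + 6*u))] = (-(r - 7*u)*(r - 2*u) - (r - 7*u)*(r + 6*u) - (r - 2*u)*(r + 6*u))/((r - 7*u)^2*(r - 2*u)^2*(r + 6*u)^2)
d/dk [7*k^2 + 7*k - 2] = 14*k + 7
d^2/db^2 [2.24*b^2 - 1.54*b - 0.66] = 4.48000000000000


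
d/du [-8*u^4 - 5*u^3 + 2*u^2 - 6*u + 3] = -32*u^3 - 15*u^2 + 4*u - 6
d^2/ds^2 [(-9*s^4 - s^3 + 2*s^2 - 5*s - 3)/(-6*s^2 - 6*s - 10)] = (81*s^6 + 243*s^5 + 648*s^4 + 1137*s^3 + 1566*s^2 - 69*s - 143)/(27*s^6 + 81*s^5 + 216*s^4 + 297*s^3 + 360*s^2 + 225*s + 125)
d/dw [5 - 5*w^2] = -10*w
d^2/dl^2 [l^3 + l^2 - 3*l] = 6*l + 2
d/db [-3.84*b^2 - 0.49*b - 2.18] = -7.68*b - 0.49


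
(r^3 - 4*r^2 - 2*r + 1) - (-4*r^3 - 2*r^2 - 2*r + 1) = 5*r^3 - 2*r^2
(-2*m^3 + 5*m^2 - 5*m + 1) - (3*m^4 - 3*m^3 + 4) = -3*m^4 + m^3 + 5*m^2 - 5*m - 3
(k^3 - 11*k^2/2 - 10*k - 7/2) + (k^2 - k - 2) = k^3 - 9*k^2/2 - 11*k - 11/2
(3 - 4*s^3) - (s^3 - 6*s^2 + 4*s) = -5*s^3 + 6*s^2 - 4*s + 3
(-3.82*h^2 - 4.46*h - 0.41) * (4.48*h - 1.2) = -17.1136*h^3 - 15.3968*h^2 + 3.5152*h + 0.492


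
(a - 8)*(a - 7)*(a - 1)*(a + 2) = a^4 - 14*a^3 + 39*a^2 + 86*a - 112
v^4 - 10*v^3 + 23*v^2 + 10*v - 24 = (v - 6)*(v - 4)*(v - 1)*(v + 1)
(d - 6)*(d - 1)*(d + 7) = d^3 - 43*d + 42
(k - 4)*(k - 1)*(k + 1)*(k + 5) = k^4 + k^3 - 21*k^2 - k + 20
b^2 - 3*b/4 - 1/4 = (b - 1)*(b + 1/4)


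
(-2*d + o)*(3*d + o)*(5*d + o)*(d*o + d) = -30*d^4*o - 30*d^4 - d^3*o^2 - d^3*o + 6*d^2*o^3 + 6*d^2*o^2 + d*o^4 + d*o^3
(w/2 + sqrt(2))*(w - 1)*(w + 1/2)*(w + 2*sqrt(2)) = w^4/2 - w^3/4 + 2*sqrt(2)*w^3 - sqrt(2)*w^2 + 15*w^2/4 - 2*w - sqrt(2)*w - 2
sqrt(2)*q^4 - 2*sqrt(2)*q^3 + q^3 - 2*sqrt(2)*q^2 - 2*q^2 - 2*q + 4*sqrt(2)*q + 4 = (q - 2)*(q - sqrt(2))*(q + sqrt(2))*(sqrt(2)*q + 1)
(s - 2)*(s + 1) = s^2 - s - 2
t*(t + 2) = t^2 + 2*t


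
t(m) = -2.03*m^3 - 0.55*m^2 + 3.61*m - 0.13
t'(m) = -6.09*m^2 - 1.1*m + 3.61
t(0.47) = 1.23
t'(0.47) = 1.75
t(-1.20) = -1.75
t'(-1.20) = -3.84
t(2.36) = -21.36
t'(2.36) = -32.90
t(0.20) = 0.55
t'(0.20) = 3.15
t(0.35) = 0.98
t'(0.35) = 2.48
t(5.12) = -268.53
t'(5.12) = -161.67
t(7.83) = -980.08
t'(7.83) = -378.37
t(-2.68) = 25.32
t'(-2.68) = -37.18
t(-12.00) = 3385.19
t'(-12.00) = -860.15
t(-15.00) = 6673.22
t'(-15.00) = -1350.14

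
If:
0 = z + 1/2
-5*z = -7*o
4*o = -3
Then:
No Solution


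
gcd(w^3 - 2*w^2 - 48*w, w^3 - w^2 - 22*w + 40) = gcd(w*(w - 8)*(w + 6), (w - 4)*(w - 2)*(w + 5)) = 1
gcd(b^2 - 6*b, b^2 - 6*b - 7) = 1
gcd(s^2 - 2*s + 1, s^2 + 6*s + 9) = 1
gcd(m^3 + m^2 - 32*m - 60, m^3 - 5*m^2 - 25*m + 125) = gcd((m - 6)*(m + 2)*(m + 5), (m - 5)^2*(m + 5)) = m + 5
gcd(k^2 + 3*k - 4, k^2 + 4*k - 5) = k - 1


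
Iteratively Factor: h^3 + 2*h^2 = (h + 2)*(h^2) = h*(h + 2)*(h)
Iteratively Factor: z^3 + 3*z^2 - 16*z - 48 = (z + 3)*(z^2 - 16) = (z - 4)*(z + 3)*(z + 4)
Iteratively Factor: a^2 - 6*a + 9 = (a - 3)*(a - 3)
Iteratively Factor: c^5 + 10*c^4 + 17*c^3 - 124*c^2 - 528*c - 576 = (c - 4)*(c^4 + 14*c^3 + 73*c^2 + 168*c + 144) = (c - 4)*(c + 3)*(c^3 + 11*c^2 + 40*c + 48) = (c - 4)*(c + 3)*(c + 4)*(c^2 + 7*c + 12) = (c - 4)*(c + 3)*(c + 4)^2*(c + 3)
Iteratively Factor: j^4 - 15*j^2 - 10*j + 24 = (j - 4)*(j^3 + 4*j^2 + j - 6) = (j - 4)*(j + 2)*(j^2 + 2*j - 3) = (j - 4)*(j - 1)*(j + 2)*(j + 3)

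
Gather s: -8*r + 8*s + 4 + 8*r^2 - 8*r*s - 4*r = 8*r^2 - 12*r + s*(8 - 8*r) + 4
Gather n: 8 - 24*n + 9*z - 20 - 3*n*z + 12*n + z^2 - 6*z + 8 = n*(-3*z - 12) + z^2 + 3*z - 4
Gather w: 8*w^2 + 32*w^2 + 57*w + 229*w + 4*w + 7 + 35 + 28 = 40*w^2 + 290*w + 70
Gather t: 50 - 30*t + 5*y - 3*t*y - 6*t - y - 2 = t*(-3*y - 36) + 4*y + 48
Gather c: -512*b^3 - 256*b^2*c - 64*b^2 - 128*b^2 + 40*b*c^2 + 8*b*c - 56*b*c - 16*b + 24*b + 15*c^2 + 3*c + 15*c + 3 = -512*b^3 - 192*b^2 + 8*b + c^2*(40*b + 15) + c*(-256*b^2 - 48*b + 18) + 3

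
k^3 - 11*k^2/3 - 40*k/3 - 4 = (k - 6)*(k + 1/3)*(k + 2)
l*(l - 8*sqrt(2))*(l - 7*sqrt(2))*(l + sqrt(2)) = l^4 - 14*sqrt(2)*l^3 + 82*l^2 + 112*sqrt(2)*l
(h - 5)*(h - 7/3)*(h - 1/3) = h^3 - 23*h^2/3 + 127*h/9 - 35/9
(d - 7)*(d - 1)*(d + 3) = d^3 - 5*d^2 - 17*d + 21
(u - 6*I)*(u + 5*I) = u^2 - I*u + 30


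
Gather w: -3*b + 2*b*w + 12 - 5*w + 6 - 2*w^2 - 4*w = -3*b - 2*w^2 + w*(2*b - 9) + 18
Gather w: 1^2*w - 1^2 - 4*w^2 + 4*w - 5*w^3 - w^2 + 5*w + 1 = -5*w^3 - 5*w^2 + 10*w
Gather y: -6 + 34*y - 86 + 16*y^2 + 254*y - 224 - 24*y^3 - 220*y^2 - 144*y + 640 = -24*y^3 - 204*y^2 + 144*y + 324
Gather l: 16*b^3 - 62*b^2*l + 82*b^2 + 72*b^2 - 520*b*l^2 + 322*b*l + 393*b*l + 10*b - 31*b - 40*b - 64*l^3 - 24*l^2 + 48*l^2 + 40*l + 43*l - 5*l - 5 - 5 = 16*b^3 + 154*b^2 - 61*b - 64*l^3 + l^2*(24 - 520*b) + l*(-62*b^2 + 715*b + 78) - 10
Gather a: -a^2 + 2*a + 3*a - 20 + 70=-a^2 + 5*a + 50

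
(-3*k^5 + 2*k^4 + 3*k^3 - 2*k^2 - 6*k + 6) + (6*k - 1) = -3*k^5 + 2*k^4 + 3*k^3 - 2*k^2 + 5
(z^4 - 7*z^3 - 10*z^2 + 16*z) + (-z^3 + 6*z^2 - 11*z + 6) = z^4 - 8*z^3 - 4*z^2 + 5*z + 6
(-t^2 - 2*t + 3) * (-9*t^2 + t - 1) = 9*t^4 + 17*t^3 - 28*t^2 + 5*t - 3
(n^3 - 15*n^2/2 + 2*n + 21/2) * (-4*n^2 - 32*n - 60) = -4*n^5 - 2*n^4 + 172*n^3 + 344*n^2 - 456*n - 630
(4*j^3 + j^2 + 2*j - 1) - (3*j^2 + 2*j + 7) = 4*j^3 - 2*j^2 - 8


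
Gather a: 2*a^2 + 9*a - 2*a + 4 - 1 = 2*a^2 + 7*a + 3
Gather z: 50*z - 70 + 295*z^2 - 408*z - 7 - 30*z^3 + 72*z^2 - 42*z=-30*z^3 + 367*z^2 - 400*z - 77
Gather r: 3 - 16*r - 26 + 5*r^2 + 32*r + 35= 5*r^2 + 16*r + 12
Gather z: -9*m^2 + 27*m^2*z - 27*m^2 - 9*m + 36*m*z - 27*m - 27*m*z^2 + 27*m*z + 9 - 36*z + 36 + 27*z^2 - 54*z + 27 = -36*m^2 - 36*m + z^2*(27 - 27*m) + z*(27*m^2 + 63*m - 90) + 72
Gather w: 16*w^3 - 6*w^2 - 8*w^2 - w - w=16*w^3 - 14*w^2 - 2*w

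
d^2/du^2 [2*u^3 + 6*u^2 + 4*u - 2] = 12*u + 12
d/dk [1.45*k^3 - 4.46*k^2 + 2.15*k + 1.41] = 4.35*k^2 - 8.92*k + 2.15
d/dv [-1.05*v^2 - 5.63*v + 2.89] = -2.1*v - 5.63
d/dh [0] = 0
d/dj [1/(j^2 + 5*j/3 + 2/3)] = 3*(-6*j - 5)/(3*j^2 + 5*j + 2)^2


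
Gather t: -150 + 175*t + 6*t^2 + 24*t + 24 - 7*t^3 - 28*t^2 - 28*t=-7*t^3 - 22*t^2 + 171*t - 126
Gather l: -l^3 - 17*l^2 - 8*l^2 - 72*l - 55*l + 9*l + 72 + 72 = -l^3 - 25*l^2 - 118*l + 144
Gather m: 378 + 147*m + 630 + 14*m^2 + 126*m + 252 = 14*m^2 + 273*m + 1260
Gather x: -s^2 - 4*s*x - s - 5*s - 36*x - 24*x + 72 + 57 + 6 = -s^2 - 6*s + x*(-4*s - 60) + 135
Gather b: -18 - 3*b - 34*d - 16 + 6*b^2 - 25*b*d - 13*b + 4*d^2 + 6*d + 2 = 6*b^2 + b*(-25*d - 16) + 4*d^2 - 28*d - 32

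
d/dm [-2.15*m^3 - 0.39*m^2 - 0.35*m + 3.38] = -6.45*m^2 - 0.78*m - 0.35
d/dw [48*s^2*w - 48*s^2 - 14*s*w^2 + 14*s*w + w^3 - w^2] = 48*s^2 - 28*s*w + 14*s + 3*w^2 - 2*w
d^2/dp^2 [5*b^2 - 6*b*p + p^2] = 2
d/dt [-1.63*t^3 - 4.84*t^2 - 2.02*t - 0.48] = -4.89*t^2 - 9.68*t - 2.02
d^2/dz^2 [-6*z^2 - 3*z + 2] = -12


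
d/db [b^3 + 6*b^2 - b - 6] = 3*b^2 + 12*b - 1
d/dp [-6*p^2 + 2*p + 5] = 2 - 12*p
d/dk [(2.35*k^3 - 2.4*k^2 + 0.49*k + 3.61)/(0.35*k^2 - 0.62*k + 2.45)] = (0.8225*k^4 - 2.914*k^3 + 18.589*k^2 - 14.287*k + 3.4387)/(0.1225*k^4 - 0.434*k^3 + 2.0994*k^2 - 3.038*k + 6.0025)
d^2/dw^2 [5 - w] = 0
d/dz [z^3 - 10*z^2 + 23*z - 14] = 3*z^2 - 20*z + 23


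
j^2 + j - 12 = (j - 3)*(j + 4)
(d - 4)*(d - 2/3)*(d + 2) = d^3 - 8*d^2/3 - 20*d/3 + 16/3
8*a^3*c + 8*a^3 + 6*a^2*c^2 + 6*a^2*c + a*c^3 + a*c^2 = (2*a + c)*(4*a + c)*(a*c + a)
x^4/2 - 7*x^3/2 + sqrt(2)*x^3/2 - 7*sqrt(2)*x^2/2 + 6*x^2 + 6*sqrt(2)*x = x*(x/2 + sqrt(2)/2)*(x - 4)*(x - 3)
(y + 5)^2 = y^2 + 10*y + 25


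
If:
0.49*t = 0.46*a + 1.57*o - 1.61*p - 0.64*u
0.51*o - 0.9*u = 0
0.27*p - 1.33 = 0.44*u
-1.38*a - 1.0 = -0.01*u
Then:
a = 0.0072463768115942*u - 0.72463768115942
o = 1.76470588235294*u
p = 1.62962962962963*u + 4.92592592592593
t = -0.999555377706638*u - 16.8654572940287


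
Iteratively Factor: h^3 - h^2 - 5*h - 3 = (h + 1)*(h^2 - 2*h - 3) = (h - 3)*(h + 1)*(h + 1)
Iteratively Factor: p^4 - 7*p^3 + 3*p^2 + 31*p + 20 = (p - 5)*(p^3 - 2*p^2 - 7*p - 4) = (p - 5)*(p - 4)*(p^2 + 2*p + 1) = (p - 5)*(p - 4)*(p + 1)*(p + 1)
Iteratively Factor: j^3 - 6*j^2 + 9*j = (j)*(j^2 - 6*j + 9) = j*(j - 3)*(j - 3)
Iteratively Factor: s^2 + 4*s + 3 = (s + 1)*(s + 3)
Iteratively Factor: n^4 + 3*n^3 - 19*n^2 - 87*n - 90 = (n - 5)*(n^3 + 8*n^2 + 21*n + 18) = (n - 5)*(n + 2)*(n^2 + 6*n + 9) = (n - 5)*(n + 2)*(n + 3)*(n + 3)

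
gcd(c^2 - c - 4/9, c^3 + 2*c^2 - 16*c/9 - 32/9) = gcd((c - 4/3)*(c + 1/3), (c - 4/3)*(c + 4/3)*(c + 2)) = c - 4/3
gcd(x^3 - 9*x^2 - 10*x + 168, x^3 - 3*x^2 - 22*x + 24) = x^2 - 2*x - 24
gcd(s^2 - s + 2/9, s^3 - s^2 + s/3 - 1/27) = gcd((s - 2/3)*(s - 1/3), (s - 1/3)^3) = s - 1/3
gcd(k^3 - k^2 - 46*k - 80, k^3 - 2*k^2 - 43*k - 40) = k^2 - 3*k - 40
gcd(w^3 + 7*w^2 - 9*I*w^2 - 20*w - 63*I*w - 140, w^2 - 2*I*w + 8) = w - 4*I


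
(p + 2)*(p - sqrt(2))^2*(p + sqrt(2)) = p^4 - sqrt(2)*p^3 + 2*p^3 - 2*sqrt(2)*p^2 - 2*p^2 - 4*p + 2*sqrt(2)*p + 4*sqrt(2)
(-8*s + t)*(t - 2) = -8*s*t + 16*s + t^2 - 2*t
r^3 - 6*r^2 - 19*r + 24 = (r - 8)*(r - 1)*(r + 3)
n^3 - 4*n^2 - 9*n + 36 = (n - 4)*(n - 3)*(n + 3)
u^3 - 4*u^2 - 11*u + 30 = (u - 5)*(u - 2)*(u + 3)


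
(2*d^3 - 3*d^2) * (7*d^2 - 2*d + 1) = 14*d^5 - 25*d^4 + 8*d^3 - 3*d^2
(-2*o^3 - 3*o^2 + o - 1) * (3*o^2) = -6*o^5 - 9*o^4 + 3*o^3 - 3*o^2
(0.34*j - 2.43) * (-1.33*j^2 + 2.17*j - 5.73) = -0.4522*j^3 + 3.9697*j^2 - 7.2213*j + 13.9239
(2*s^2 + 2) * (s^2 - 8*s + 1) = 2*s^4 - 16*s^3 + 4*s^2 - 16*s + 2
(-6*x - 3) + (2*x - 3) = -4*x - 6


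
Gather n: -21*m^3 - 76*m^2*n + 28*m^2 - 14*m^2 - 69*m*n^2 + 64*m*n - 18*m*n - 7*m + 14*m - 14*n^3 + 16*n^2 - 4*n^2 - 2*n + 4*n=-21*m^3 + 14*m^2 + 7*m - 14*n^3 + n^2*(12 - 69*m) + n*(-76*m^2 + 46*m + 2)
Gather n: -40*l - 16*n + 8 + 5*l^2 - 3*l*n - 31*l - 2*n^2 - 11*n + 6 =5*l^2 - 71*l - 2*n^2 + n*(-3*l - 27) + 14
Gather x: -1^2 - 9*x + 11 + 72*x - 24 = 63*x - 14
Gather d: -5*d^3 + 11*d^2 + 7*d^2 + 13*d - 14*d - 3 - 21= -5*d^3 + 18*d^2 - d - 24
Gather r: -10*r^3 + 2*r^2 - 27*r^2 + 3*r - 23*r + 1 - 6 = -10*r^3 - 25*r^2 - 20*r - 5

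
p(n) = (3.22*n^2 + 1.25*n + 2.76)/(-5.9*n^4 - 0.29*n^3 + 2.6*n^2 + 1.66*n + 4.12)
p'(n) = (6.44*n + 1.25)/(-5.9*n^4 - 0.29*n^3 + 2.6*n^2 + 1.66*n + 4.12) + (3.22*n^2 + 1.25*n + 2.76)*(23.6*n^3 + 0.87*n^2 - 5.2*n - 1.66)/(-5.9*n^4 - 0.29*n^3 + 2.6*n^2 + 1.66*n + 4.12)^2 = (37.996*n^5 + 23.0588*n^4 + 65.861*n^3 + 4.4964*n^2 + 12.1808*n + 0.568400000000001)/(34.81*n^8 + 3.422*n^7 - 30.5959*n^6 - 21.096*n^5 - 42.8188*n^4 + 6.2424*n^3 + 24.1796*n^2 + 13.6784*n + 16.9744)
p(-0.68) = 1.12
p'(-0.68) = -2.95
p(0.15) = 0.68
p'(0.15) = 0.14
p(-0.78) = 1.59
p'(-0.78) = -7.16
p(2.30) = -0.15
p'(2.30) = 0.18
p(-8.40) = -0.01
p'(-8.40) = -0.00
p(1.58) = -0.52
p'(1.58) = 1.33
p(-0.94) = 9.02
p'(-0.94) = -296.06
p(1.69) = -0.40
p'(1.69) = 0.86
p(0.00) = 0.67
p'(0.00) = 0.03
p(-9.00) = -0.01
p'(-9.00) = -0.00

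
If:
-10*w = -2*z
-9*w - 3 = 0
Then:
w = -1/3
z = -5/3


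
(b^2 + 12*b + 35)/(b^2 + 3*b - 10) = (b + 7)/(b - 2)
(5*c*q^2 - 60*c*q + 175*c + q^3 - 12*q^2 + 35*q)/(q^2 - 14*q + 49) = (5*c*q - 25*c + q^2 - 5*q)/(q - 7)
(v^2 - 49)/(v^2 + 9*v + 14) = (v - 7)/(v + 2)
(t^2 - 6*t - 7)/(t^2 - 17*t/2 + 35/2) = 2*(t^2 - 6*t - 7)/(2*t^2 - 17*t + 35)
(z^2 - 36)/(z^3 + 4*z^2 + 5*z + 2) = (z^2 - 36)/(z^3 + 4*z^2 + 5*z + 2)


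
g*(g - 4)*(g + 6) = g^3 + 2*g^2 - 24*g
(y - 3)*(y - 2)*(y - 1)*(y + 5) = y^4 - y^3 - 19*y^2 + 49*y - 30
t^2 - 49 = (t - 7)*(t + 7)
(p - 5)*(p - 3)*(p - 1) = p^3 - 9*p^2 + 23*p - 15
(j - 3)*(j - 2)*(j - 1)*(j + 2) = j^4 - 4*j^3 - j^2 + 16*j - 12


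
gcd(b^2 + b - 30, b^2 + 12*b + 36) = b + 6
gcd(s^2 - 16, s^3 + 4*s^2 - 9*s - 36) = s + 4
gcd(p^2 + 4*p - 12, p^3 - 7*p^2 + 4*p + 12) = p - 2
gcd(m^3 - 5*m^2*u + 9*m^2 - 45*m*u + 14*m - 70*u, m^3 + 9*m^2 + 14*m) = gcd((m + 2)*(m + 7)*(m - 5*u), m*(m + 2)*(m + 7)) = m^2 + 9*m + 14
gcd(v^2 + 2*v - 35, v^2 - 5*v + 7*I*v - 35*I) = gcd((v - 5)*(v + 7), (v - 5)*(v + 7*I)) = v - 5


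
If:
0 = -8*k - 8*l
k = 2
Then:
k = 2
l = -2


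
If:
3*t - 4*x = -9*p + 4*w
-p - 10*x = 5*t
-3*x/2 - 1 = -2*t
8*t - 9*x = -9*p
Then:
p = -250/507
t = 66/169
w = -340/507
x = -74/507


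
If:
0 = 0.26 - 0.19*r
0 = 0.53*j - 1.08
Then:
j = 2.04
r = 1.37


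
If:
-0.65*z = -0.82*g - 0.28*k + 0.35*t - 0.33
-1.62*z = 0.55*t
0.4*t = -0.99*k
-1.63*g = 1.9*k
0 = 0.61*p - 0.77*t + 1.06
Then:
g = -1.08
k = 0.93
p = -4.64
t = -2.30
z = 0.78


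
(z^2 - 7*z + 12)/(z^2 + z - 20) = (z - 3)/(z + 5)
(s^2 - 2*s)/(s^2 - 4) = s/(s + 2)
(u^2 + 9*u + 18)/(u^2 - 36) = (u + 3)/(u - 6)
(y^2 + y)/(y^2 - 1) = y/(y - 1)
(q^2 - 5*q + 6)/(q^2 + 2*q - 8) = (q - 3)/(q + 4)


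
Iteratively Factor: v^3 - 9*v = (v)*(v^2 - 9) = v*(v + 3)*(v - 3)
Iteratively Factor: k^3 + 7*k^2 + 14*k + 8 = (k + 1)*(k^2 + 6*k + 8) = (k + 1)*(k + 4)*(k + 2)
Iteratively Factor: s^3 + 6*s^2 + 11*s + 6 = (s + 3)*(s^2 + 3*s + 2) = (s + 1)*(s + 3)*(s + 2)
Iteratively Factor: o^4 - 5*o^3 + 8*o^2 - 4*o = (o - 2)*(o^3 - 3*o^2 + 2*o) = (o - 2)*(o - 1)*(o^2 - 2*o) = (o - 2)^2*(o - 1)*(o)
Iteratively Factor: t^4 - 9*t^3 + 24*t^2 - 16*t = (t - 4)*(t^3 - 5*t^2 + 4*t) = (t - 4)*(t - 1)*(t^2 - 4*t) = t*(t - 4)*(t - 1)*(t - 4)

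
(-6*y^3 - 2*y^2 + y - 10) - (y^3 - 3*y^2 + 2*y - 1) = -7*y^3 + y^2 - y - 9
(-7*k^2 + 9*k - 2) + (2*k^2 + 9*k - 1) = -5*k^2 + 18*k - 3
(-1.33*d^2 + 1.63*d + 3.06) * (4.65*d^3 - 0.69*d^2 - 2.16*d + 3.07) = -6.1845*d^5 + 8.4972*d^4 + 15.9771*d^3 - 9.7153*d^2 - 1.6055*d + 9.3942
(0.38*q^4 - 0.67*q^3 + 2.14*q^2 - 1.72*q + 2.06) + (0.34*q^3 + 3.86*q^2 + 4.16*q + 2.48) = 0.38*q^4 - 0.33*q^3 + 6.0*q^2 + 2.44*q + 4.54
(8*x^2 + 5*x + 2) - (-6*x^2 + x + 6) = 14*x^2 + 4*x - 4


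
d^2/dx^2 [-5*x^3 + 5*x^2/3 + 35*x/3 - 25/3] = 10/3 - 30*x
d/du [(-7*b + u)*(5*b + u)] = -2*b + 2*u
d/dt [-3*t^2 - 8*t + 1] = -6*t - 8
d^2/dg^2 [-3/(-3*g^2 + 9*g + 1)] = 18*(3*g^2 - 9*g - 3*(2*g - 3)^2 - 1)/(-3*g^2 + 9*g + 1)^3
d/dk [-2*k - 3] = -2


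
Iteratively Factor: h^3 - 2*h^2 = (h)*(h^2 - 2*h) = h^2*(h - 2)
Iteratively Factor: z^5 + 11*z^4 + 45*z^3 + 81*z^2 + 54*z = (z + 3)*(z^4 + 8*z^3 + 21*z^2 + 18*z) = (z + 3)^2*(z^3 + 5*z^2 + 6*z) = z*(z + 3)^2*(z^2 + 5*z + 6) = z*(z + 2)*(z + 3)^2*(z + 3)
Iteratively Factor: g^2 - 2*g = (g)*(g - 2)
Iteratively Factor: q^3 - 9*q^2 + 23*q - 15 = (q - 1)*(q^2 - 8*q + 15) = (q - 5)*(q - 1)*(q - 3)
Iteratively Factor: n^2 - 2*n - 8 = (n + 2)*(n - 4)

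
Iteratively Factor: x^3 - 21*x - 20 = (x + 1)*(x^2 - x - 20) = (x - 5)*(x + 1)*(x + 4)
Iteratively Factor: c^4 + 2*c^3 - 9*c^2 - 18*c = (c - 3)*(c^3 + 5*c^2 + 6*c) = (c - 3)*(c + 3)*(c^2 + 2*c) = (c - 3)*(c + 2)*(c + 3)*(c)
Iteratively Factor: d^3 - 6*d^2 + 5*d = (d)*(d^2 - 6*d + 5) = d*(d - 5)*(d - 1)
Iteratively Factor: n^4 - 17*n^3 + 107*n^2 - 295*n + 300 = (n - 5)*(n^3 - 12*n^2 + 47*n - 60) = (n - 5)*(n - 3)*(n^2 - 9*n + 20) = (n - 5)*(n - 4)*(n - 3)*(n - 5)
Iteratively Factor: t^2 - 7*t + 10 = (t - 5)*(t - 2)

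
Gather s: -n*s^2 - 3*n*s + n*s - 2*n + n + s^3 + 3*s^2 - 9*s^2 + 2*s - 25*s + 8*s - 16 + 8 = -n + s^3 + s^2*(-n - 6) + s*(-2*n - 15) - 8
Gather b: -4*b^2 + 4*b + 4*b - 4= -4*b^2 + 8*b - 4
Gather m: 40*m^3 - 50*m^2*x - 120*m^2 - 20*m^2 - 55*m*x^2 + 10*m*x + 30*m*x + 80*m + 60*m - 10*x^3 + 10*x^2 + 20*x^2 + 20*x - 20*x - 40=40*m^3 + m^2*(-50*x - 140) + m*(-55*x^2 + 40*x + 140) - 10*x^3 + 30*x^2 - 40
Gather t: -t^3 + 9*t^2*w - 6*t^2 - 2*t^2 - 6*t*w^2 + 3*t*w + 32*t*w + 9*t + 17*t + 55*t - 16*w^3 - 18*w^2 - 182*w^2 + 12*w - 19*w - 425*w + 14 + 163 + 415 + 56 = -t^3 + t^2*(9*w - 8) + t*(-6*w^2 + 35*w + 81) - 16*w^3 - 200*w^2 - 432*w + 648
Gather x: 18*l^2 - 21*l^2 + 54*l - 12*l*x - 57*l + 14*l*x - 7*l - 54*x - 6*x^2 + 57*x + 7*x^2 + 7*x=-3*l^2 - 10*l + x^2 + x*(2*l + 10)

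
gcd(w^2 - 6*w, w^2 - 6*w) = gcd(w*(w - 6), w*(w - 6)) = w^2 - 6*w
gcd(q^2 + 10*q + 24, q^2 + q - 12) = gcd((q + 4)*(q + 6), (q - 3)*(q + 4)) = q + 4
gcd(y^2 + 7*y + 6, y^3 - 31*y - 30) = y + 1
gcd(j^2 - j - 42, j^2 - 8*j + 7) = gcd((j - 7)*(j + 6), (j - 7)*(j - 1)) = j - 7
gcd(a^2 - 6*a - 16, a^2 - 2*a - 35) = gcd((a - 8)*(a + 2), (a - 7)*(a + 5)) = 1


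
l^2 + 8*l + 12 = (l + 2)*(l + 6)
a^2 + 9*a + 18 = (a + 3)*(a + 6)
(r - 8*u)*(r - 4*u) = r^2 - 12*r*u + 32*u^2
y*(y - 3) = y^2 - 3*y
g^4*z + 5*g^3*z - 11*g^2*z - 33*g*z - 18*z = (g - 3)*(g + 1)*(g + 6)*(g*z + z)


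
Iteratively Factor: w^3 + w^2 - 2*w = (w - 1)*(w^2 + 2*w) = (w - 1)*(w + 2)*(w)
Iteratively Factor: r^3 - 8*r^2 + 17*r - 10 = (r - 2)*(r^2 - 6*r + 5) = (r - 2)*(r - 1)*(r - 5)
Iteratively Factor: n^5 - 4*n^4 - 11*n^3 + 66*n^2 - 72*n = (n)*(n^4 - 4*n^3 - 11*n^2 + 66*n - 72) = n*(n - 3)*(n^3 - n^2 - 14*n + 24) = n*(n - 3)*(n + 4)*(n^2 - 5*n + 6) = n*(n - 3)^2*(n + 4)*(n - 2)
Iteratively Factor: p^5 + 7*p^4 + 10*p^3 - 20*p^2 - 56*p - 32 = (p + 2)*(p^4 + 5*p^3 - 20*p - 16) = (p + 2)^2*(p^3 + 3*p^2 - 6*p - 8) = (p + 2)^2*(p + 4)*(p^2 - p - 2) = (p - 2)*(p + 2)^2*(p + 4)*(p + 1)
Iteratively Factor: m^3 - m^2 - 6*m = (m)*(m^2 - m - 6) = m*(m + 2)*(m - 3)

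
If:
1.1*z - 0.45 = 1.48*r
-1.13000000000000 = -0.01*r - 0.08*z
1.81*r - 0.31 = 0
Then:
No Solution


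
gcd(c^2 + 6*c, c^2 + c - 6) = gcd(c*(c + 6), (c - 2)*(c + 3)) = 1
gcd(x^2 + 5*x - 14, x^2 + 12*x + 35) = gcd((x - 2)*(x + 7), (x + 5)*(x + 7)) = x + 7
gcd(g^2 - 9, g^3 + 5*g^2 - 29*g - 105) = g + 3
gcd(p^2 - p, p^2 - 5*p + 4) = p - 1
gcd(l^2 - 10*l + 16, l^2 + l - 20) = 1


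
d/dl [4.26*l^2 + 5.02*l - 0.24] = 8.52*l + 5.02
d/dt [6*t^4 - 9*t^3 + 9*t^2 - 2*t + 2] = 24*t^3 - 27*t^2 + 18*t - 2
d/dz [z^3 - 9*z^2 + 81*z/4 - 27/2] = 3*z^2 - 18*z + 81/4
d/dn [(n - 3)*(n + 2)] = 2*n - 1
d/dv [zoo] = 0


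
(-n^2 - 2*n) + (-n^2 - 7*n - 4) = -2*n^2 - 9*n - 4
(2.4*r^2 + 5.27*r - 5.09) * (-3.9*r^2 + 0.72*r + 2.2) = -9.36*r^4 - 18.825*r^3 + 28.9254*r^2 + 7.9292*r - 11.198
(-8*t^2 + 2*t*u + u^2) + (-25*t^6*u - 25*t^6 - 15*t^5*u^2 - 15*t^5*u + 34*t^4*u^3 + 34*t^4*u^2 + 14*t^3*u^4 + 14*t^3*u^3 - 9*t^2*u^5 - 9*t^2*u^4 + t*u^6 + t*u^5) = -25*t^6*u - 25*t^6 - 15*t^5*u^2 - 15*t^5*u + 34*t^4*u^3 + 34*t^4*u^2 + 14*t^3*u^4 + 14*t^3*u^3 - 9*t^2*u^5 - 9*t^2*u^4 - 8*t^2 + t*u^6 + t*u^5 + 2*t*u + u^2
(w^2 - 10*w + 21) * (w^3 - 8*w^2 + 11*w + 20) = w^5 - 18*w^4 + 112*w^3 - 258*w^2 + 31*w + 420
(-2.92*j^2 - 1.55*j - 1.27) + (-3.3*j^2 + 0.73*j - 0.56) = -6.22*j^2 - 0.82*j - 1.83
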